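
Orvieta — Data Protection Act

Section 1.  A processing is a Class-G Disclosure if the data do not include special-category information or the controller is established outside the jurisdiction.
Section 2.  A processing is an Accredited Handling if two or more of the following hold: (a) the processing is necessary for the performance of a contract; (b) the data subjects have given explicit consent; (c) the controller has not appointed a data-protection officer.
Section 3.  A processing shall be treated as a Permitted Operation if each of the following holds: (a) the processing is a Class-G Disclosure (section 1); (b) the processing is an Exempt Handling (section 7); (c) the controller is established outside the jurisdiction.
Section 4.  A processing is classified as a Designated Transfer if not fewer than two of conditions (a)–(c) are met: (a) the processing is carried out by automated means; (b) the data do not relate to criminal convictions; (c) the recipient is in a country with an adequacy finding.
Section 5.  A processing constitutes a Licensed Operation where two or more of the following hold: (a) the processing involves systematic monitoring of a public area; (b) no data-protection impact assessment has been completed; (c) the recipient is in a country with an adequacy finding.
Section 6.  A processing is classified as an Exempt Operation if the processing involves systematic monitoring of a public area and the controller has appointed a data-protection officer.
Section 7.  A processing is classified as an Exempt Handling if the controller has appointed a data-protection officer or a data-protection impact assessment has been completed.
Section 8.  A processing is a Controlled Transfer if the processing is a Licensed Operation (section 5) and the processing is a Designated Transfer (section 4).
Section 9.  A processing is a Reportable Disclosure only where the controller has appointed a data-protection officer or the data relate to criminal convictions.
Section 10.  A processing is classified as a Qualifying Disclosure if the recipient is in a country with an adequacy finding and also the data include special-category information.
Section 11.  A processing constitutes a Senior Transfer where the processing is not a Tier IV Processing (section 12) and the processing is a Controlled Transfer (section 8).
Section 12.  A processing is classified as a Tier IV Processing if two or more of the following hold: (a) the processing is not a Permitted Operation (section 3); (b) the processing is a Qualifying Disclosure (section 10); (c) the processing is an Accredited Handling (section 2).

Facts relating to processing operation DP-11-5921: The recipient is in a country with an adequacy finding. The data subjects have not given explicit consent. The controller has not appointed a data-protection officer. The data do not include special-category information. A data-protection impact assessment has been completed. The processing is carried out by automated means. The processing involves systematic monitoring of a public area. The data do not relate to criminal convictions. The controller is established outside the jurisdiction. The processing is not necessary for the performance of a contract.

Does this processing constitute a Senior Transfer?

section 1 — Class-G Disclosure: [the data do not include special-category information? yes] OR [the controller is established outside the jurisdiction? yes] → satisfied.
section 7 — Exempt Handling: [the controller has appointed a data-protection officer? no] OR [a data-protection impact assessment has been completed? yes] → satisfied.
section 3 — Permitted Operation: [Class-G Disclosure (section 1)? yes] AND [Exempt Handling (section 7)? yes] AND [the controller is established outside the jurisdiction? yes] → satisfied.
section 10 — Qualifying Disclosure: [the recipient is in a country with an adequacy finding? yes] AND [the data include special-category information? no] → not satisfied.
section 2 — Accredited Handling: the processing is necessary for the performance of a contract? no; the data subjects have given explicit consent? no; the controller has not appointed a data-protection officer? yes — 1 of 3 hold (need ≥2) → not satisfied.
section 12 — Tier IV Processing: not a Permitted Operation (section 3)? no; Qualifying Disclosure (section 10)? no; Accredited Handling (section 2)? no — 0 of 3 hold (need ≥2) → not satisfied.
section 5 — Licensed Operation: the processing involves systematic monitoring of a public area? yes; no data-protection impact assessment has been completed? no; the recipient is in a country with an adequacy finding? yes — 2 of 3 hold (need ≥2) → satisfied.
section 4 — Designated Transfer: the processing is carried out by automated means? yes; the data do not relate to criminal convictions? yes; the recipient is in a country with an adequacy finding? yes — 3 of 3 hold (need ≥2) → satisfied.
section 8 — Controlled Transfer: [Licensed Operation (section 5)? yes] AND [Designated Transfer (section 4)? yes] → satisfied.
section 11 — Senior Transfer: [not a Tier IV Processing (section 12)? yes] AND [Controlled Transfer (section 8)? yes] → satisfied.

Yes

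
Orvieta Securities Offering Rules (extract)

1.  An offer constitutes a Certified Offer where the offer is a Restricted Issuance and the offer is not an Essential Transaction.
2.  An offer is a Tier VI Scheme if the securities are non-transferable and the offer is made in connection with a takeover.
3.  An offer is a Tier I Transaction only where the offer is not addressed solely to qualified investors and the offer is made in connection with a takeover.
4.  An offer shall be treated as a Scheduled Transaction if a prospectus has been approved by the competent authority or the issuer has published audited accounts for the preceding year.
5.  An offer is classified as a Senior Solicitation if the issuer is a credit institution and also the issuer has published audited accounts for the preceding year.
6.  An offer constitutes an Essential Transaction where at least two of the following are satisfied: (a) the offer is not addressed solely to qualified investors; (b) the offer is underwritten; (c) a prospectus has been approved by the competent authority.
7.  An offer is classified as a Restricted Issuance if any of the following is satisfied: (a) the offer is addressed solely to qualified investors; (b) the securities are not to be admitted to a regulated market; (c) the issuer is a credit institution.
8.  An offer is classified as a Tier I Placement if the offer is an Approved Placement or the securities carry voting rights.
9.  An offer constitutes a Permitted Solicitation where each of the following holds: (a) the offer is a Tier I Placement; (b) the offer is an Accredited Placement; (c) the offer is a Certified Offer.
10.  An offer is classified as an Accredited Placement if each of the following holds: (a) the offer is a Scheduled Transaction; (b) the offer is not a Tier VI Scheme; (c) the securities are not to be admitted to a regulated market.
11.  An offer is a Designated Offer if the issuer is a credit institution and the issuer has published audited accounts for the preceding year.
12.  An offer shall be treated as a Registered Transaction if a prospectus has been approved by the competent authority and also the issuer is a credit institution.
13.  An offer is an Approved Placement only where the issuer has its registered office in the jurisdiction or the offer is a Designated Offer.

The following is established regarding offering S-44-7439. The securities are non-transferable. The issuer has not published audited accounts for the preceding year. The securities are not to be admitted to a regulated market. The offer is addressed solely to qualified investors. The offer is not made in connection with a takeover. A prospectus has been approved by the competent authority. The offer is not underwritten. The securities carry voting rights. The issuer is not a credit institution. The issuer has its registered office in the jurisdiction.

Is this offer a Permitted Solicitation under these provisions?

Yes

paragraph 11 — Designated Offer: [the issuer is a credit institution? no] AND [the issuer has published audited accounts for the preceding year? no] → not satisfied.
paragraph 13 — Approved Placement: [the issuer has its registered office in the jurisdiction? yes] OR [Designated Offer (paragraph 11)? no] → satisfied.
paragraph 8 — Tier I Placement: [Approved Placement (paragraph 13)? yes] OR [the securities carry voting rights? yes] → satisfied.
paragraph 4 — Scheduled Transaction: [a prospectus has been approved by the competent authority? yes] OR [the issuer has published audited accounts for the preceding year? no] → satisfied.
paragraph 2 — Tier VI Scheme: [the securities are non-transferable? yes] AND [the offer is made in connection with a takeover? no] → not satisfied.
paragraph 10 — Accredited Placement: [Scheduled Transaction (paragraph 4)? yes] AND [not a Tier VI Scheme (paragraph 2)? yes] AND [the securities are not to be admitted to a regulated market? yes] → satisfied.
paragraph 7 — Restricted Issuance: [the offer is addressed solely to qualified investors? yes] OR [the securities are not to be admitted to a regulated market? yes] OR [the issuer is a credit institution? no] → satisfied.
paragraph 6 — Essential Transaction: the offer is not addressed solely to qualified investors? no; the offer is underwritten? no; a prospectus has been approved by the competent authority? yes — 1 of 3 hold (need ≥2) → not satisfied.
paragraph 1 — Certified Offer: [Restricted Issuance (paragraph 7)? yes] AND [not an Essential Transaction (paragraph 6)? yes] → satisfied.
paragraph 9 — Permitted Solicitation: [Tier I Placement (paragraph 8)? yes] AND [Accredited Placement (paragraph 10)? yes] AND [Certified Offer (paragraph 1)? yes] → satisfied.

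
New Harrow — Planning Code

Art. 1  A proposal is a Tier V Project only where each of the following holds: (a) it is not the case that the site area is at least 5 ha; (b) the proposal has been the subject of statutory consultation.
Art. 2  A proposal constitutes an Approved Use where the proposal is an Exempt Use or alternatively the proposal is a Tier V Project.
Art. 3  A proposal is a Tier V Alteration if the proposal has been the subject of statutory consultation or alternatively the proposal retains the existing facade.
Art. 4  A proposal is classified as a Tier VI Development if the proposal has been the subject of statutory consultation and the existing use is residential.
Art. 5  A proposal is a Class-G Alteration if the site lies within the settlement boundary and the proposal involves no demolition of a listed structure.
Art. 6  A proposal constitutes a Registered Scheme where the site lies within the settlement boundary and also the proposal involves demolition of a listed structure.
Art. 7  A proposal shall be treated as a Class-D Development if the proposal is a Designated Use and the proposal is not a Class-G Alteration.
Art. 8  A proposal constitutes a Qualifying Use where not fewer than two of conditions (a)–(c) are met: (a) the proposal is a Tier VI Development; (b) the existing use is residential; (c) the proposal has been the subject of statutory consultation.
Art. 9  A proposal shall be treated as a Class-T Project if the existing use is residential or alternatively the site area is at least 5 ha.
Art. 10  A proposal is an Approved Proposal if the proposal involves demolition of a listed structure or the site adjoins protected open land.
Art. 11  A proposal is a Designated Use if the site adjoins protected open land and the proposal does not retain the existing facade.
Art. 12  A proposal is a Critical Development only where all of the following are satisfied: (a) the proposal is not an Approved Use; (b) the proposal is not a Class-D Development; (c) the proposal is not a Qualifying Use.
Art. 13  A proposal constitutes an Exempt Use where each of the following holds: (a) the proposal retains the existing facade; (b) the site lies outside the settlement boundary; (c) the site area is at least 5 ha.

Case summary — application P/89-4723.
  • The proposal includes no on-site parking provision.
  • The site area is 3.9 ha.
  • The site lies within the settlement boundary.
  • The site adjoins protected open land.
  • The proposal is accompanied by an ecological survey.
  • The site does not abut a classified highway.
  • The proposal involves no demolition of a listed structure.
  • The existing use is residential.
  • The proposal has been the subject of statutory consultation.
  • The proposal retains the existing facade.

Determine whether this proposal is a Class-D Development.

No

Under article 11: the site adjoins protected open land? yes; and the proposal does not retain the existing facade? no. So the proposal is not a Designated Use.
Under article 5: the site lies within the settlement boundary? yes; and the proposal involves no demolition of a listed structure? yes. So the proposal is a Class-G Alteration.
Under article 7: Designated Use (article 11)? no; and not a Class-G Alteration (article 5)? no. So the proposal is not a Class-D Development.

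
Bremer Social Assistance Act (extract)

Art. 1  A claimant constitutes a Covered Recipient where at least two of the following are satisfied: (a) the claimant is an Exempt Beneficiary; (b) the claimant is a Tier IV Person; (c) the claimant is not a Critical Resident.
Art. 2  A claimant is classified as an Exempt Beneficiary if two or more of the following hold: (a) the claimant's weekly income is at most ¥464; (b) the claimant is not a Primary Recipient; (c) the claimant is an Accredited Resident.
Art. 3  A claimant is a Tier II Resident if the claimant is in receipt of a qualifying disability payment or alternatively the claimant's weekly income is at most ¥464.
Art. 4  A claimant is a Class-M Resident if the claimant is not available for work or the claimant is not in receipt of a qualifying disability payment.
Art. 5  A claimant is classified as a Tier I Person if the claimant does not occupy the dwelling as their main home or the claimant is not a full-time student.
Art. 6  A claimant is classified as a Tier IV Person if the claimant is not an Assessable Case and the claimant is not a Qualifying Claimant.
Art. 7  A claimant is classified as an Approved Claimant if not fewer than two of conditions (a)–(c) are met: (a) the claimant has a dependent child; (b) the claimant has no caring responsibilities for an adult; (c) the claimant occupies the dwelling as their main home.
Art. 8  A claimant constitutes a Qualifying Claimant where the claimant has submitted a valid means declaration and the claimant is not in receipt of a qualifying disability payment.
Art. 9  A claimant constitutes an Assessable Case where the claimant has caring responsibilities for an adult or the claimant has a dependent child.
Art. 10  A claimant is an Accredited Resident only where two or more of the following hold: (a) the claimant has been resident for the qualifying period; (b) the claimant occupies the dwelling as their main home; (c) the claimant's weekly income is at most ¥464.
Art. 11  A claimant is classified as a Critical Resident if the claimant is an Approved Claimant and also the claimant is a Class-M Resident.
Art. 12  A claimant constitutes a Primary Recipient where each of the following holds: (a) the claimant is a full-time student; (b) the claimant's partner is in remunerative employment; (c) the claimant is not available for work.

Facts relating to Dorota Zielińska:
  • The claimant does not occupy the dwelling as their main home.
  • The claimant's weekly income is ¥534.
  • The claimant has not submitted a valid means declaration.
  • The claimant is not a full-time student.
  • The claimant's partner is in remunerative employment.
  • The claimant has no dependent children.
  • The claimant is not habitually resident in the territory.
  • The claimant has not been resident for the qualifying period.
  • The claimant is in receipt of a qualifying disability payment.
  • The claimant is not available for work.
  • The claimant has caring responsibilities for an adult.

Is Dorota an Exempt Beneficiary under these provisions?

No

article 12 — Primary Recipient: [the claimant is a full-time student? no] AND [the claimant's partner is in remunerative employment? yes] AND [the claimant is not available for work? yes] → not satisfied.
article 10 — Accredited Resident: the claimant has been resident for the qualifying period? no; the claimant occupies the dwelling as their main home? no; claimant's weekly income: ¥534 ≤ ¥464? no — 0 of 3 hold (need ≥2) → not satisfied.
article 2 — Exempt Beneficiary: claimant's weekly income: ¥534 ≤ ¥464? no; not a Primary Recipient (article 12)? yes; Accredited Resident (article 10)? no — 1 of 3 hold (need ≥2) → not satisfied.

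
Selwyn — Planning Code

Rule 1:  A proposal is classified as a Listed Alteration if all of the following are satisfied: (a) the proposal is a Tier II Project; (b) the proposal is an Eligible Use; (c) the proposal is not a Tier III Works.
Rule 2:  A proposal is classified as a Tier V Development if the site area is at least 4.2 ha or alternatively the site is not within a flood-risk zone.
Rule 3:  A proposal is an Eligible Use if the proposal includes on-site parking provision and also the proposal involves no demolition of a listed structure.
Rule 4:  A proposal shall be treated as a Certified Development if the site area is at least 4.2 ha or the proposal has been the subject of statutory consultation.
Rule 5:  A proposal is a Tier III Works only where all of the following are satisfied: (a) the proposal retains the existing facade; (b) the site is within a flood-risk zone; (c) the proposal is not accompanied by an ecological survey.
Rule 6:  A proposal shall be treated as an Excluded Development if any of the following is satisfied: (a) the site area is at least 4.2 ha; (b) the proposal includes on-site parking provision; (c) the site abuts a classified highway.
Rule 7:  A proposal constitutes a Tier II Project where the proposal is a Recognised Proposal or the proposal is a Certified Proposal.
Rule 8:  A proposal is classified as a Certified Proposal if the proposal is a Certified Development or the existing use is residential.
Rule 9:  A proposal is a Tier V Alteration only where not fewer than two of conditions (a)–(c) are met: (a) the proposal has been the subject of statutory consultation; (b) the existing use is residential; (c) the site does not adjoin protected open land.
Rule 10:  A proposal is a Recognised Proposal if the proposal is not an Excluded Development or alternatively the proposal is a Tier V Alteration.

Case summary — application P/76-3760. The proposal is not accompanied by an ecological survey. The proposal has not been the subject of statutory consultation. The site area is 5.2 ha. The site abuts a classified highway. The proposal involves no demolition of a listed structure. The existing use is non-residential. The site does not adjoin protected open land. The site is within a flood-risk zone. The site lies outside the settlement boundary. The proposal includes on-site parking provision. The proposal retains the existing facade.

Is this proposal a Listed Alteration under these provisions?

No

rule 6 — Excluded Development: [site area: 5.2 ha ≥ 4.2 ha? yes] OR [the proposal includes on-site parking provision? yes] OR [the site abuts a classified highway? yes] → satisfied.
rule 9 — Tier V Alteration: the proposal has been the subject of statutory consultation? no; the existing use is residential? no; the site does not adjoin protected open land? yes — 1 of 3 hold (need ≥2) → not satisfied.
rule 10 — Recognised Proposal: [not an Excluded Development (rule 6)? no] OR [Tier V Alteration (rule 9)? no] → not satisfied.
rule 4 — Certified Development: [site area: 5.2 ha ≥ 4.2 ha? yes] OR [the proposal has been the subject of statutory consultation? no] → satisfied.
rule 8 — Certified Proposal: [Certified Development (rule 4)? yes] OR [the existing use is residential? no] → satisfied.
rule 7 — Tier II Project: [Recognised Proposal (rule 10)? no] OR [Certified Proposal (rule 8)? yes] → satisfied.
rule 3 — Eligible Use: [the proposal includes on-site parking provision? yes] AND [the proposal involves no demolition of a listed structure? yes] → satisfied.
rule 5 — Tier III Works: [the proposal retains the existing facade? yes] AND [the site is within a flood-risk zone? yes] AND [the proposal is not accompanied by an ecological survey? yes] → satisfied.
rule 1 — Listed Alteration: [Tier II Project (rule 7)? yes] AND [Eligible Use (rule 3)? yes] AND [not a Tier III Works (rule 5)? no] → not satisfied.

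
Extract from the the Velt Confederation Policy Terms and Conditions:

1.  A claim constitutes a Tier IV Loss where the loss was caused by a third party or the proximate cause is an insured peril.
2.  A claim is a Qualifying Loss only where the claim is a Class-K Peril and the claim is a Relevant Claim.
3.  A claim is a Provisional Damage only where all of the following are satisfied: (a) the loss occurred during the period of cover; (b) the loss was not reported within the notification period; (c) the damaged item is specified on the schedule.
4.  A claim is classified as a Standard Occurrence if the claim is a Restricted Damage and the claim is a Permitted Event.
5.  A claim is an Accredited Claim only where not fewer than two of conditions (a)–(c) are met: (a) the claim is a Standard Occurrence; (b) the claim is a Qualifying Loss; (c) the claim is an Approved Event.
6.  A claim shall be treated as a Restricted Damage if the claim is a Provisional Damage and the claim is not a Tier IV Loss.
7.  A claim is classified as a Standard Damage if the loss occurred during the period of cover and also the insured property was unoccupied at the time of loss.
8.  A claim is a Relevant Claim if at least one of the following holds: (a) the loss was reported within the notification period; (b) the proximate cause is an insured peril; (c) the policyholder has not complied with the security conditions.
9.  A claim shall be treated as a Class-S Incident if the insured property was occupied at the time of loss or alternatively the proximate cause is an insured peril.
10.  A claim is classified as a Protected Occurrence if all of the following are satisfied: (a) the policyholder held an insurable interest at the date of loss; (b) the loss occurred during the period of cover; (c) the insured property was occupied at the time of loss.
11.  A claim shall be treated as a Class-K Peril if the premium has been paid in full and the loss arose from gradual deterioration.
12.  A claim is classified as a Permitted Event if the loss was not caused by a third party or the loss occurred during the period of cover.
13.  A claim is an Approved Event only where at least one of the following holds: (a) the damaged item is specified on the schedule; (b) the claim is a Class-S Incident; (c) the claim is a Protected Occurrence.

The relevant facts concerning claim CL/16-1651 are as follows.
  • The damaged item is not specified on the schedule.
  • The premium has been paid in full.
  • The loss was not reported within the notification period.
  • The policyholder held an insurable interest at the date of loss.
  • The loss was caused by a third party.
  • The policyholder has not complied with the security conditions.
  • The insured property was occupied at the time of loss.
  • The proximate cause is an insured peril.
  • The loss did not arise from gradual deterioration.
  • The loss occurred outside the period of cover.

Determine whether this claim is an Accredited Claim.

paragraph 3 — Provisional Damage: [the loss occurred during the period of cover? no] AND [the loss was not reported within the notification period? yes] AND [the damaged item is specified on the schedule? no] → not satisfied.
paragraph 1 — Tier IV Loss: [the loss was caused by a third party? yes] OR [the proximate cause is an insured peril? yes] → satisfied.
paragraph 6 — Restricted Damage: [Provisional Damage (paragraph 3)? no] AND [not a Tier IV Loss (paragraph 1)? no] → not satisfied.
paragraph 12 — Permitted Event: [the loss was not caused by a third party? no] OR [the loss occurred during the period of cover? no] → not satisfied.
paragraph 4 — Standard Occurrence: [Restricted Damage (paragraph 6)? no] AND [Permitted Event (paragraph 12)? no] → not satisfied.
paragraph 11 — Class-K Peril: [the premium has been paid in full? yes] AND [the loss arose from gradual deterioration? no] → not satisfied.
paragraph 8 — Relevant Claim: [the loss was reported within the notification period? no] OR [the proximate cause is an insured peril? yes] OR [the policyholder has not complied with the security conditions? yes] → satisfied.
paragraph 2 — Qualifying Loss: [Class-K Peril (paragraph 11)? no] AND [Relevant Claim (paragraph 8)? yes] → not satisfied.
paragraph 9 — Class-S Incident: [the insured property was occupied at the time of loss? yes] OR [the proximate cause is an insured peril? yes] → satisfied.
paragraph 10 — Protected Occurrence: [the policyholder held an insurable interest at the date of loss? yes] AND [the loss occurred during the period of cover? no] AND [the insured property was occupied at the time of loss? yes] → not satisfied.
paragraph 13 — Approved Event: [the damaged item is specified on the schedule? no] OR [Class-S Incident (paragraph 9)? yes] OR [Protected Occurrence (paragraph 10)? no] → satisfied.
paragraph 5 — Accredited Claim: Standard Occurrence (paragraph 4)? no; Qualifying Loss (paragraph 2)? no; Approved Event (paragraph 13)? yes — 1 of 3 hold (need ≥2) → not satisfied.

No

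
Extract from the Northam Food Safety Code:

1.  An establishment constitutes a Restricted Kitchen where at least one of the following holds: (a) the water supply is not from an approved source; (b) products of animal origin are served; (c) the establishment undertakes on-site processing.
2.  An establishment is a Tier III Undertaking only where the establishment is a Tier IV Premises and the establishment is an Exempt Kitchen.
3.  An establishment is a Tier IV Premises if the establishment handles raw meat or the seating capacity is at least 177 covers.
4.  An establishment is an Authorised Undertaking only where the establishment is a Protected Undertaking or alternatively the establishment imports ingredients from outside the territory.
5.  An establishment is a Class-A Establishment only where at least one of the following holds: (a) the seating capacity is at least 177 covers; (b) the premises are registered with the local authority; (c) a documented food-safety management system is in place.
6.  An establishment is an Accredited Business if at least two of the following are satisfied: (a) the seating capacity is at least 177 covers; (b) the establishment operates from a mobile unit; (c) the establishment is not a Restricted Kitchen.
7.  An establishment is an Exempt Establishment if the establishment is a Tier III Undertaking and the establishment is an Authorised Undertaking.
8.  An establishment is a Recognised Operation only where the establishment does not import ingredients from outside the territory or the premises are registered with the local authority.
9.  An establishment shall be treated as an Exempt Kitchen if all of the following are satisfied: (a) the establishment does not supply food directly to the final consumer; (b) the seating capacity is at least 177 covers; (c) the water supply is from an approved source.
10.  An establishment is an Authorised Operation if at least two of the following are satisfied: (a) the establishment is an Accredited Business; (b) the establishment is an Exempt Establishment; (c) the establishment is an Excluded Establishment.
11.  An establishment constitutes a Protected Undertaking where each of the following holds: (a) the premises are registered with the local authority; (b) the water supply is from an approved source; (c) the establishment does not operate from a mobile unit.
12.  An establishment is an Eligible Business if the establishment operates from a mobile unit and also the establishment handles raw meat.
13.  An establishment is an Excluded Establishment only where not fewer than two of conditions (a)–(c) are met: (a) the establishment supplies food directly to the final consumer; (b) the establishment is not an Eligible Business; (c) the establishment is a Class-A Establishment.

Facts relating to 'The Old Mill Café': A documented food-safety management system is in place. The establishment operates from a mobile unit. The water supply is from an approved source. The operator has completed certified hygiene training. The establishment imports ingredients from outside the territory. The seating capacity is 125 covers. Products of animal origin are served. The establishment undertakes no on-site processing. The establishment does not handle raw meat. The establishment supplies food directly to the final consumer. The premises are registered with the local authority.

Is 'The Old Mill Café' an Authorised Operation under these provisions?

No

paragraph 1 — Restricted Kitchen: [the water supply is not from an approved source? no] OR [products of animal origin are served? yes] OR [the establishment undertakes on-site processing? no] → satisfied.
paragraph 6 — Accredited Business: seating capacity: 125 covers ≥ 177 covers? no; the establishment operates from a mobile unit? yes; not a Restricted Kitchen (paragraph 1)? no — 1 of 3 hold (need ≥2) → not satisfied.
paragraph 3 — Tier IV Premises: [the establishment handles raw meat? no] OR [seating capacity: 125 covers ≥ 177 covers? no] → not satisfied.
paragraph 9 — Exempt Kitchen: [the establishment does not supply food directly to the final consumer? no] AND [seating capacity: 125 covers ≥ 177 covers? no] AND [the water supply is from an approved source? yes] → not satisfied.
paragraph 2 — Tier III Undertaking: [Tier IV Premises (paragraph 3)? no] AND [Exempt Kitchen (paragraph 9)? no] → not satisfied.
paragraph 11 — Protected Undertaking: [the premises are registered with the local authority? yes] AND [the water supply is from an approved source? yes] AND [the establishment does not operate from a mobile unit? no] → not satisfied.
paragraph 4 — Authorised Undertaking: [Protected Undertaking (paragraph 11)? no] OR [the establishment imports ingredients from outside the territory? yes] → satisfied.
paragraph 7 — Exempt Establishment: [Tier III Undertaking (paragraph 2)? no] AND [Authorised Undertaking (paragraph 4)? yes] → not satisfied.
paragraph 12 — Eligible Business: [the establishment operates from a mobile unit? yes] AND [the establishment handles raw meat? no] → not satisfied.
paragraph 5 — Class-A Establishment: [seating capacity: 125 covers ≥ 177 covers? no] OR [the premises are registered with the local authority? yes] OR [a documented food-safety management system is in place? yes] → satisfied.
paragraph 13 — Excluded Establishment: the establishment supplies food directly to the final consumer? yes; not an Eligible Business (paragraph 12)? yes; Class-A Establishment (paragraph 5)? yes — 3 of 3 hold (need ≥2) → satisfied.
paragraph 10 — Authorised Operation: Accredited Business (paragraph 6)? no; Exempt Establishment (paragraph 7)? no; Excluded Establishment (paragraph 13)? yes — 1 of 3 hold (need ≥2) → not satisfied.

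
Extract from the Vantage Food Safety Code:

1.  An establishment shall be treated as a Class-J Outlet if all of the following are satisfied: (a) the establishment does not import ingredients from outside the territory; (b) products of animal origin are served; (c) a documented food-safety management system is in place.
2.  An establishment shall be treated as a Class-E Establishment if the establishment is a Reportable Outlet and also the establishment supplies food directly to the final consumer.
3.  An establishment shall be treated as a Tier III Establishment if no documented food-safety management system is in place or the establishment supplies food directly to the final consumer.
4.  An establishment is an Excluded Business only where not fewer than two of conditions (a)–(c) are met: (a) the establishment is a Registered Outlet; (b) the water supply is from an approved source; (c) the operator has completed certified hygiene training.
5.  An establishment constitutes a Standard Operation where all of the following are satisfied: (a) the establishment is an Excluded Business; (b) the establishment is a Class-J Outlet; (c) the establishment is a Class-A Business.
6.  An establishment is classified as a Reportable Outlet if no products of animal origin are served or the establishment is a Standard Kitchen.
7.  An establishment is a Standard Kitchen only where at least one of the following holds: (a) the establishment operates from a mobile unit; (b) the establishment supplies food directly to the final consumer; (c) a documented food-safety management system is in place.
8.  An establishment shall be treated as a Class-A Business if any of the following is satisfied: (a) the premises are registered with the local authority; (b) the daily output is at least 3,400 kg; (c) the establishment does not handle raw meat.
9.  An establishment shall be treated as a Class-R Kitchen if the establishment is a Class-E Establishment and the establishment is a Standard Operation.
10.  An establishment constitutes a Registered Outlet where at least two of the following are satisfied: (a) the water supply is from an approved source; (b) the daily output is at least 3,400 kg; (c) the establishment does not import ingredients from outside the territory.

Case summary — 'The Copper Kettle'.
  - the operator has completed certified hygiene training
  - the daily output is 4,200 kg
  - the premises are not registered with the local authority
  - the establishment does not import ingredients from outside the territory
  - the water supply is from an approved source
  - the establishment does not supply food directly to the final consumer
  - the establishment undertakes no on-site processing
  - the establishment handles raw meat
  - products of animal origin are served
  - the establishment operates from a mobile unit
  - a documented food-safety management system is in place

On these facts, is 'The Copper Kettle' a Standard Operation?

Under paragraph 10: the water supply is from an approved source? yes; daily output: 4,200 kg ≥ 3,400 kg? yes; the establishment does not import ingredients from outside the territory? yes — 3 of 3 hold (need ≥2) → satisfied.
Under paragraph 4: Registered Outlet (paragraph 10)? yes; the water supply is from an approved source? yes; the operator has completed certified hygiene training? yes — 3 of 3 hold (need ≥2) → satisfied.
Under paragraph 1: the establishment does not import ingredients from outside the territory? yes; and products of animal origin are served? yes; and a documented food-safety management system is in place? yes. So the establishment is a Class-J Outlet.
Under paragraph 8: the premises are registered with the local authority? no; or daily output: 4,200 kg ≥ 3,400 kg? yes; or the establishment does not handle raw meat? no. So the establishment is a Class-A Business.
Under paragraph 5: Excluded Business (paragraph 4)? yes; and Class-J Outlet (paragraph 1)? yes; and Class-A Business (paragraph 8)? yes. So the establishment is a Standard Operation.

Yes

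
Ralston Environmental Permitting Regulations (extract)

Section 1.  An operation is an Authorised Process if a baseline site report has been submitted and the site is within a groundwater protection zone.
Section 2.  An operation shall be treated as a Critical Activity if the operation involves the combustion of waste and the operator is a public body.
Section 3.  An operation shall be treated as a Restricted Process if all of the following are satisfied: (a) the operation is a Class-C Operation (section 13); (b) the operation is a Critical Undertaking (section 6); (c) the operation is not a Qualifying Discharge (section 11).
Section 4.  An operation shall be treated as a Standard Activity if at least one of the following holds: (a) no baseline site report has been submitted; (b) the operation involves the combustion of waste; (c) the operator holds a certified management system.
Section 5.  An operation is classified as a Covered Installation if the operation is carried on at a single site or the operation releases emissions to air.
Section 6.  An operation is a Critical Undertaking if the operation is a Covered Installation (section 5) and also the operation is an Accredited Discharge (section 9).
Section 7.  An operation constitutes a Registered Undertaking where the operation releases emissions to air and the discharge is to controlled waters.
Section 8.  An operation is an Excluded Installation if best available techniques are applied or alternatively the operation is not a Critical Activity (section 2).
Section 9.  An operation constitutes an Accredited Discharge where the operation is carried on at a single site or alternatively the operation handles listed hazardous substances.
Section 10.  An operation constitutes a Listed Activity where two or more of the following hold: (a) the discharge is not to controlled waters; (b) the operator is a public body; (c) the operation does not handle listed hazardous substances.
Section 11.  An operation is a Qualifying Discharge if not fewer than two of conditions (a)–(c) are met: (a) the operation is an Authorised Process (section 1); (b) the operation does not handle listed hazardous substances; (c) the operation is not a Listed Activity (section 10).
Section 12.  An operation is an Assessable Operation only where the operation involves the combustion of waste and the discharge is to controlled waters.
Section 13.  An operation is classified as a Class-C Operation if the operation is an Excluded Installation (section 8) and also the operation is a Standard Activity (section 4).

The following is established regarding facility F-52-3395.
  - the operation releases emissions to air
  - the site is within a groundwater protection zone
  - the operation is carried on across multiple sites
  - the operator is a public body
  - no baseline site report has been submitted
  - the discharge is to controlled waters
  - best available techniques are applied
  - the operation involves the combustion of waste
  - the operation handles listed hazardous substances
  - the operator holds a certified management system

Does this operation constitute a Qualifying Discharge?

No

section 1 — Authorised Process: [a baseline site report has been submitted? no] AND [the site is within a groundwater protection zone? yes] → not satisfied.
section 10 — Listed Activity: the discharge is not to controlled waters? no; the operator is a public body? yes; the operation does not handle listed hazardous substances? no — 1 of 3 hold (need ≥2) → not satisfied.
section 11 — Qualifying Discharge: Authorised Process (section 1)? no; the operation does not handle listed hazardous substances? no; not a Listed Activity (section 10)? yes — 1 of 3 hold (need ≥2) → not satisfied.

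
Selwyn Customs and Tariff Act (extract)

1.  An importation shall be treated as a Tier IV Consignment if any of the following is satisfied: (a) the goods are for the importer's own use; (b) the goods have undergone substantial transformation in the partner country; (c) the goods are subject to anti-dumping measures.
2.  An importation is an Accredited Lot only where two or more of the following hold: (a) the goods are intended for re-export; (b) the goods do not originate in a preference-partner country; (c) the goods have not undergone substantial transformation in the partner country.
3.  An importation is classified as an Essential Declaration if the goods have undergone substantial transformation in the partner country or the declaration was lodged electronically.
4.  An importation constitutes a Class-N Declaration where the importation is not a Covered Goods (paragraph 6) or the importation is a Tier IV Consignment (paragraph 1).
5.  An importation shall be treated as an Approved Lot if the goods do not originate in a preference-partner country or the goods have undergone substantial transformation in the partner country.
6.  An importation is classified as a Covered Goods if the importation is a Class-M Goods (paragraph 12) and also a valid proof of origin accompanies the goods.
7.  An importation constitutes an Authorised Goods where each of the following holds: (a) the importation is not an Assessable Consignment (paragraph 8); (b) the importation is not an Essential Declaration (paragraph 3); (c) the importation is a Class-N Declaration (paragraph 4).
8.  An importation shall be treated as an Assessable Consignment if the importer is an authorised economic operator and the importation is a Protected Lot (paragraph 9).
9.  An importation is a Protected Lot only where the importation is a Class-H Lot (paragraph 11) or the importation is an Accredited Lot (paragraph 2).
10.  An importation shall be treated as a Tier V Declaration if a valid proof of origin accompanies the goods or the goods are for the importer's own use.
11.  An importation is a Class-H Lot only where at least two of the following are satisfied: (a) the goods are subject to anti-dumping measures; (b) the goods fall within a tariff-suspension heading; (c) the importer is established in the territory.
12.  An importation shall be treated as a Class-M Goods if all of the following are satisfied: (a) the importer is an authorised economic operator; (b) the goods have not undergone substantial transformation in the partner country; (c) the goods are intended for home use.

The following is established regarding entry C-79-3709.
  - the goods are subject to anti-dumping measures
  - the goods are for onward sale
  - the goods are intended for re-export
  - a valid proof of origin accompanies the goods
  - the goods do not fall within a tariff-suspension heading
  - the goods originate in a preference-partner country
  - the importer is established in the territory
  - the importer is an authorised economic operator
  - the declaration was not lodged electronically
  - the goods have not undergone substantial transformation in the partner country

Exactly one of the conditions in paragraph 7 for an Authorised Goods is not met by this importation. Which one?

Under paragraph 11: the goods are subject to anti-dumping measures? yes; the goods fall within a tariff-suspension heading? no; the importer is established in the territory? yes — 2 of 3 hold (need ≥2) → satisfied.
Under paragraph 2: the goods are intended for re-export? yes; the goods do not originate in a preference-partner country? no; the goods have not undergone substantial transformation in the partner country? yes — 2 of 3 hold (need ≥2) → satisfied.
Under paragraph 9: Class-H Lot (paragraph 11)? yes; or Accredited Lot (paragraph 2)? yes. So the importation is a Protected Lot.
Under paragraph 8: the importer is an authorised economic operator? yes; and Protected Lot (paragraph 9)? yes. So the importation is an Assessable Consignment.
Under paragraph 3: the goods have undergone substantial transformation in the partner country? no; or the declaration was lodged electronically? no. So the importation is not an Essential Declaration.
Under paragraph 12: the importer is an authorised economic operator? yes; and the goods have not undergone substantial transformation in the partner country? yes; and the goods are intended for home use? no. So the importation is not a Class-M Goods.
Under paragraph 6: Class-M Goods (paragraph 12)? no; and a valid proof of origin accompanies the goods? yes. So the importation is not a Covered Goods.
Under paragraph 1: the goods are for the importer's own use? no; or the goods have undergone substantial transformation in the partner country? no; or the goods are subject to anti-dumping measures? yes. So the importation is a Tier IV Consignment.
Under paragraph 4: not a Covered Goods (paragraph 6)? yes; or Tier IV Consignment (paragraph 1)? yes. So the importation is a Class-N Declaration.
Under paragraph 7: not an Assessable Consignment (paragraph 8)? no; and not an Essential Declaration (paragraph 3)? yes; and Class-N Declaration (paragraph 4)? yes. So the importation is not an Authorised Goods.

Assessable Consignment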